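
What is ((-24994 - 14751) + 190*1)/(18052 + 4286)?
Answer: -4395/2482 ≈ -1.7708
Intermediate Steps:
((-24994 - 14751) + 190*1)/(18052 + 4286) = (-39745 + 190)/22338 = -39555*1/22338 = -4395/2482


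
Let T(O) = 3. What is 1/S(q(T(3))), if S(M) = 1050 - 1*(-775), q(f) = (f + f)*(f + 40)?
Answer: 1/1825 ≈ 0.00054795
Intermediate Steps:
q(f) = 2*f*(40 + f) (q(f) = (2*f)*(40 + f) = 2*f*(40 + f))
S(M) = 1825 (S(M) = 1050 + 775 = 1825)
1/S(q(T(3))) = 1/1825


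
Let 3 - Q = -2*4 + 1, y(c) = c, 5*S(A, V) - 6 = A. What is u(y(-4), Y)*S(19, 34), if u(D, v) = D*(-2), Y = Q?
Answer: 40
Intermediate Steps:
S(A, V) = 6/5 + A/5
Q = 10 (Q = 3 - (-2*4 + 1) = 3 - (-8 + 1) = 3 - 1*(-7) = 3 + 7 = 10)
Y = 10
u(D, v) = -2*D
u(y(-4), Y)*S(19, 34) = (-2*(-4))*(6/5 + (1/5)*19) = 8*(6/5 + 19/5) = 8*5 = 40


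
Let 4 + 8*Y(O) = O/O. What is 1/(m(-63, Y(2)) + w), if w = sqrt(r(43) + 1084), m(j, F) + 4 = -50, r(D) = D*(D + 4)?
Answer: 2/7 + sqrt(345)/63 ≈ 0.58054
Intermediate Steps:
r(D) = D*(4 + D)
Y(O) = -3/8 (Y(O) = -1/2 + (O/O)/8 = -1/2 + (1/8)*1 = -1/2 + 1/8 = -3/8)
m(j, F) = -54 (m(j, F) = -4 - 50 = -54)
w = 3*sqrt(345) (w = sqrt(43*(4 + 43) + 1084) = sqrt(43*47 + 1084) = sqrt(2021 + 1084) = sqrt(3105) = 3*sqrt(345) ≈ 55.723)
1/(m(-63, Y(2)) + w) = 1/(-54 + 3*sqrt(345))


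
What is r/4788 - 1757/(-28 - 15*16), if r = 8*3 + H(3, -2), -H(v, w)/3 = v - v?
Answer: 701579/106932 ≈ 6.5610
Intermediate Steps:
H(v, w) = 0 (H(v, w) = -3*(v - v) = -3*0 = 0)
r = 24 (r = 8*3 + 0 = 24 + 0 = 24)
r/4788 - 1757/(-28 - 15*16) = 24/4788 - 1757/(-28 - 15*16) = 24*(1/4788) - 1757/(-28 - 240) = 2/399 - 1757/(-268) = 2/399 - 1757*(-1/268) = 2/399 + 1757/268 = 701579/106932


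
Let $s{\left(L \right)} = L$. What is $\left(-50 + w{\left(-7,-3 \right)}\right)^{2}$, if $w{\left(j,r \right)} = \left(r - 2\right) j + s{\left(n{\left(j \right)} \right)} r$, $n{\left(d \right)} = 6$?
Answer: $1089$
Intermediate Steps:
$w{\left(j,r \right)} = 6 r + j \left(-2 + r\right)$ ($w{\left(j,r \right)} = \left(r - 2\right) j + 6 r = \left(-2 + r\right) j + 6 r = j \left(-2 + r\right) + 6 r = 6 r + j \left(-2 + r\right)$)
$\left(-50 + w{\left(-7,-3 \right)}\right)^{2} = \left(-50 - -17\right)^{2} = \left(-50 + \left(14 - 18 + 21\right)\right)^{2} = \left(-50 + 17\right)^{2} = \left(-33\right)^{2} = 1089$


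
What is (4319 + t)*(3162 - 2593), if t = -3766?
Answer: 314657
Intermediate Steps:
(4319 + t)*(3162 - 2593) = (4319 - 3766)*(3162 - 2593) = 553*569 = 314657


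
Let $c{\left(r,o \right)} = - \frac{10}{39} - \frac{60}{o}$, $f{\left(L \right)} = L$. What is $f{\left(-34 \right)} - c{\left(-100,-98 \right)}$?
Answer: $- \frac{65654}{1911} \approx -34.356$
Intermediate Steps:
$c{\left(r,o \right)} = - \frac{10}{39} - \frac{60}{o}$ ($c{\left(r,o \right)} = \left(-10\right) \frac{1}{39} - \frac{60}{o} = - \frac{10}{39} - \frac{60}{o}$)
$f{\left(-34 \right)} - c{\left(-100,-98 \right)} = -34 - \left(- \frac{10}{39} - \frac{60}{-98}\right) = -34 - \left(- \frac{10}{39} - - \frac{30}{49}\right) = -34 - \left(- \frac{10}{39} + \frac{30}{49}\right) = -34 - \frac{680}{1911} = - \frac{65654}{1911}$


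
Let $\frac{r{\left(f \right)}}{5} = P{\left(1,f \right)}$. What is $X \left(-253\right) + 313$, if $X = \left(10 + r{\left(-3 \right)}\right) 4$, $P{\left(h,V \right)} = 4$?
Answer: $-30047$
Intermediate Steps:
$r{\left(f \right)} = 20$ ($r{\left(f \right)} = 5 \cdot 4 = 20$)
$X = 120$ ($X = \left(10 + 20\right) 4 = 30 \cdot 4 = 120$)
$X \left(-253\right) + 313 = 120 \left(-253\right) + 313 = -30360 + 313 = -30047$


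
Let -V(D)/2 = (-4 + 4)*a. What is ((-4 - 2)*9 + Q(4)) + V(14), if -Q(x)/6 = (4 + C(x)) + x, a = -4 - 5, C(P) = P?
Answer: -126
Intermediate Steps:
a = -9
V(D) = 0 (V(D) = -2*(-4 + 4)*(-9) = -0*(-9) = -2*0 = 0)
Q(x) = -24 - 12*x (Q(x) = -6*((4 + x) + x) = -6*(4 + 2*x) = -24 - 12*x)
((-4 - 2)*9 + Q(4)) + V(14) = ((-4 - 2)*9 + (-24 - 12*4)) + 0 = (-6*9 + (-24 - 48)) + 0 = (-54 - 72) + 0 = -126 + 0 = -126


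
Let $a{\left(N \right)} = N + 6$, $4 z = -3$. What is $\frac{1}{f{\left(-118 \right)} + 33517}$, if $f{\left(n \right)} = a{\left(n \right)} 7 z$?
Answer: $\frac{1}{34105} \approx 2.9321 \cdot 10^{-5}$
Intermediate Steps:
$z = - \frac{3}{4}$ ($z = \frac{1}{4} \left(-3\right) = - \frac{3}{4} \approx -0.75$)
$a{\left(N \right)} = 6 + N$
$f{\left(n \right)} = - \frac{63}{2} - \frac{21 n}{4}$ ($f{\left(n \right)} = \left(6 + n\right) 7 \left(- \frac{3}{4}\right) = \left(42 + 7 n\right) \left(- \frac{3}{4}\right) = - \frac{63}{2} - \frac{21 n}{4}$)
$\frac{1}{f{\left(-118 \right)} + 33517} = \frac{1}{\left(- \frac{63}{2} - - \frac{1239}{2}\right) + 33517} = \frac{1}{\left(- \frac{63}{2} + \frac{1239}{2}\right) + 33517} = \frac{1}{588 + 33517} = \frac{1}{34105}$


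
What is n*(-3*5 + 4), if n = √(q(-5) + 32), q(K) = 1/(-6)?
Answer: -11*√1146/6 ≈ -62.063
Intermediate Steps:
q(K) = -⅙
n = √1146/6 (n = √(-⅙ + 32) = √(191/6) = √1146/6 ≈ 5.6421)
n*(-3*5 + 4) = (√1146/6)*(-3*5 + 4) = (√1146/6)*(-15 + 4) = (√1146/6)*(-11) = -11*√1146/6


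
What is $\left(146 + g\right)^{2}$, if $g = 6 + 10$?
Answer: $26244$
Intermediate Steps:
$g = 16$
$\left(146 + g\right)^{2} = \left(146 + 16\right)^{2} = 162^{2} = 26244$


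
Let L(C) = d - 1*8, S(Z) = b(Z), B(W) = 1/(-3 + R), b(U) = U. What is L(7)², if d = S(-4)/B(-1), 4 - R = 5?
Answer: 64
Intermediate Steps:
R = -1 (R = 4 - 1*5 = 4 - 5 = -1)
B(W) = -¼ (B(W) = 1/(-3 - 1) = 1/(-4) = -¼)
S(Z) = Z
d = 16 (d = -4/(-¼) = -4*(-4) = 16)
L(C) = 8 (L(C) = 16 - 1*8 = 16 - 8 = 8)
L(7)² = 8² = 64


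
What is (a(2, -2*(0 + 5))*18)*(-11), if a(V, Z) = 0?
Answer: 0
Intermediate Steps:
(a(2, -2*(0 + 5))*18)*(-11) = (0*18)*(-11) = 0*(-11) = 0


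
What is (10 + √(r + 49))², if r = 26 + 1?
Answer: 176 + 40*√19 ≈ 350.36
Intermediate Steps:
r = 27
(10 + √(r + 49))² = (10 + √(27 + 49))² = (10 + √76)² = (10 + 2*√19)²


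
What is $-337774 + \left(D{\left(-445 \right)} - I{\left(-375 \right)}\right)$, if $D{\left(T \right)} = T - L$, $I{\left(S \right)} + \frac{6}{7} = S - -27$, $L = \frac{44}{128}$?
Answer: $- \frac{75682989}{224} \approx -3.3787 \cdot 10^{5}$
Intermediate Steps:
$L = \frac{11}{32}$ ($L = 44 \cdot \frac{1}{128} = \frac{11}{32} \approx 0.34375$)
$I{\left(S \right)} = \frac{183}{7} + S$ ($I{\left(S \right)} = - \frac{6}{7} + \left(S - -27\right) = - \frac{6}{7} + \left(S + 27\right) = - \frac{6}{7} + \left(27 + S\right) = \frac{183}{7} + S$)
$D{\left(T \right)} = - \frac{11}{32} + T$ ($D{\left(T \right)} = T - \frac{11}{32} = - \frac{11}{32} + T$)
$-337774 + \left(D{\left(-445 \right)} - I{\left(-375 \right)}\right) = -337774 - \frac{21613}{224} = - \frac{75682989}{224}$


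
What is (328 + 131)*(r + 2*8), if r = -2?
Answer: 6426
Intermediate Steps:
(328 + 131)*(r + 2*8) = (328 + 131)*(-2 + 2*8) = 459*(-2 + 16) = 459*14 = 6426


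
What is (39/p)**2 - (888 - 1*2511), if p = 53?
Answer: 4560528/2809 ≈ 1623.5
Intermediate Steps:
(39/p)**2 - (888 - 1*2511) = (39/53)**2 - (888 - 1*2511) = (39*(1/53))**2 - (888 - 2511) = (39/53)**2 - 1*(-1623) = 1521/2809 + 1623 = 4560528/2809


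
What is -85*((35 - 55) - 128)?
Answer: 12580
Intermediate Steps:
-85*((35 - 55) - 128) = -85*(-20 - 128) = -85*(-148) = 12580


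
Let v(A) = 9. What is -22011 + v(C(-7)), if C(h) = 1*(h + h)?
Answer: -22002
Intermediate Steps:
C(h) = 2*h (C(h) = 1*(2*h) = 2*h)
-22011 + v(C(-7)) = -22011 + 9 = -22002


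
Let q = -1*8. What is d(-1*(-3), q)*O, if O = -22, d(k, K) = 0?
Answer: 0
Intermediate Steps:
q = -8
d(-1*(-3), q)*O = 0*(-22) = 0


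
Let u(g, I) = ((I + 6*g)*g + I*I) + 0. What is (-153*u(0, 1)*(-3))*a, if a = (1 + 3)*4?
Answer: 7344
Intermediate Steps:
u(g, I) = I² + g*(I + 6*g) (u(g, I) = (g*(I + 6*g) + I²) + 0 = (I² + g*(I + 6*g)) + 0 = I² + g*(I + 6*g))
a = 16 (a = 4*4 = 16)
(-153*u(0, 1)*(-3))*a = -153*(1² + 6*0² + 1*0)*(-3)*16 = -153*(1 + 6*0 + 0)*(-3)*16 = -153*(1 + 0 + 0)*(-3)*16 = -153*(-3)*16 = 459*16 = 7344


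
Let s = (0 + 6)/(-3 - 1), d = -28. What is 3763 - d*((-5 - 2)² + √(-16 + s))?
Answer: 5135 + 14*I*√70 ≈ 5135.0 + 117.13*I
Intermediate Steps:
s = -3/2 (s = 6/(-4) = 6*(-¼) = -3/2 ≈ -1.5000)
3763 - d*((-5 - 2)² + √(-16 + s)) = 3763 - (-28)*((-5 - 2)² + √(-16 - 3/2)) = 3763 - (-28)*((-7)² + √(-35/2)) = 3763 - (-28)*(49 + I*√70/2) = 3763 - (-1372 - 14*I*√70) = 3763 + (1372 + 14*I*√70) = 5135 + 14*I*√70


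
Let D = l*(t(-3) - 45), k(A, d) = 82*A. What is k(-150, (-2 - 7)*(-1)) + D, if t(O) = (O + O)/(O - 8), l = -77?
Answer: -8877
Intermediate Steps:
t(O) = 2*O/(-8 + O) (t(O) = (2*O)/(-8 + O) = 2*O/(-8 + O))
D = 3423 (D = -77*(2*(-3)/(-8 - 3) - 45) = -77*(2*(-3)/(-11) - 45) = -77*(2*(-3)*(-1/11) - 45) = -77*(6/11 - 45) = -77*(-489/11) = 3423)
k(-150, (-2 - 7)*(-1)) + D = 82*(-150) + 3423 = -12300 + 3423 = -8877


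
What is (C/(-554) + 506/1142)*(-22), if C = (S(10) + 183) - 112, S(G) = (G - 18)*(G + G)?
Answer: -2100791/158167 ≈ -13.282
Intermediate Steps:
S(G) = 2*G*(-18 + G) (S(G) = (-18 + G)*(2*G) = 2*G*(-18 + G))
C = -89 (C = (2*10*(-18 + 10) + 183) - 112 = (2*10*(-8) + 183) - 112 = (-160 + 183) - 112 = 23 - 112 = -89)
(C/(-554) + 506/1142)*(-22) = (-89/(-554) + 506/1142)*(-22) = (-89*(-1/554) + 506*(1/1142))*(-22) = (89/554 + 253/571)*(-22) = (190981/316334)*(-22) = -2100791/158167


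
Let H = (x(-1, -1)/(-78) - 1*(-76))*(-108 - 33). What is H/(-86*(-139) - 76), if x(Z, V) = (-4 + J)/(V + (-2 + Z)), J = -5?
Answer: -1114041/1235312 ≈ -0.90183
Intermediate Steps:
x(Z, V) = -9/(-2 + V + Z) (x(Z, V) = (-4 - 5)/(V + (-2 + Z)) = -9/(-2 + V + Z))
H = -1114041/104 (H = (-9/(-2 - 1 - 1)/(-78) - 1*(-76))*(-108 - 33) = (-9/(-4)*(-1/78) + 76)*(-141) = (-9*(-1/4)*(-1/78) + 76)*(-141) = ((9/4)*(-1/78) + 76)*(-141) = (-3/104 + 76)*(-141) = (7901/104)*(-141) = -1114041/104 ≈ -10712.)
H/(-86*(-139) - 76) = -1114041/(104*(-86*(-139) - 76)) = -1114041/(104*(11954 - 76)) = -1114041/104/11878 = -1114041/104*1/11878 = -1114041/1235312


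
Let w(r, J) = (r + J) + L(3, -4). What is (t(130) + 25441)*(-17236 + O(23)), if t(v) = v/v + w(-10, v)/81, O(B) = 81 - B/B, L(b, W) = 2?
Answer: -35357212144/81 ≈ -4.3651e+8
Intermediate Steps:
w(r, J) = 2 + J + r (w(r, J) = (r + J) + 2 = (J + r) + 2 = 2 + J + r)
O(B) = 80 (O(B) = 81 - 1*1 = 81 - 1 = 80)
t(v) = 73/81 + v/81 (t(v) = v/v + (2 + v - 10)/81 = 1 + (-8 + v)*(1/81) = 1 + (-8/81 + v/81) = 73/81 + v/81)
(t(130) + 25441)*(-17236 + O(23)) = ((73/81 + (1/81)*130) + 25441)*(-17236 + 80) = ((73/81 + 130/81) + 25441)*(-17156) = (203/81 + 25441)*(-17156) = (2060924/81)*(-17156) = -35357212144/81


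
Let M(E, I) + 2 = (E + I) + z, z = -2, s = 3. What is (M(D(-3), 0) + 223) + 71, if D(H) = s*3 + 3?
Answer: 302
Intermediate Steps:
D(H) = 12 (D(H) = 3*3 + 3 = 9 + 3 = 12)
M(E, I) = -4 + E + I (M(E, I) = -2 + ((E + I) - 2) = -2 + (-2 + E + I) = -4 + E + I)
(M(D(-3), 0) + 223) + 71 = ((-4 + 12 + 0) + 223) + 71 = (8 + 223) + 71 = 231 + 71 = 302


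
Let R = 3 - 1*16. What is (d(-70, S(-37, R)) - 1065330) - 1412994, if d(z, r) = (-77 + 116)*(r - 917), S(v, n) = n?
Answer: -2514594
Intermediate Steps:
R = -13 (R = 3 - 16 = -13)
d(z, r) = -35763 + 39*r (d(z, r) = 39*(-917 + r) = -35763 + 39*r)
(d(-70, S(-37, R)) - 1065330) - 1412994 = ((-35763 + 39*(-13)) - 1065330) - 1412994 = ((-35763 - 507) - 1065330) - 1412994 = (-36270 - 1065330) - 1412994 = -1101600 - 1412994 = -2514594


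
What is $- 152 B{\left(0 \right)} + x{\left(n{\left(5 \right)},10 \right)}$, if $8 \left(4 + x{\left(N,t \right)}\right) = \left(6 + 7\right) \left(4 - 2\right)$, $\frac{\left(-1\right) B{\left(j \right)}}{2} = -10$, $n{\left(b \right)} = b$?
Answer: $- \frac{12163}{4} \approx -3040.8$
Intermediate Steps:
$B{\left(j \right)} = 20$ ($B{\left(j \right)} = \left(-2\right) \left(-10\right) = 20$)
$x{\left(N,t \right)} = - \frac{3}{4}$ ($x{\left(N,t \right)} = -4 + \frac{\left(6 + 7\right) \left(4 - 2\right)}{8} = -4 + \frac{13 \cdot 2}{8} = -4 + \frac{1}{8} \cdot 26 = -4 + \frac{13}{4} = - \frac{3}{4}$)
$- 152 B{\left(0 \right)} + x{\left(n{\left(5 \right)},10 \right)} = \left(-152\right) 20 - \frac{3}{4} = -3040 - \frac{3}{4} = - \frac{12163}{4}$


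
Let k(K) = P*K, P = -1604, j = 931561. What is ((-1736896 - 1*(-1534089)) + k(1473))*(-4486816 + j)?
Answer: 9121003147245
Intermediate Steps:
k(K) = -1604*K
((-1736896 - 1*(-1534089)) + k(1473))*(-4486816 + j) = ((-1736896 - 1*(-1534089)) - 1604*1473)*(-4486816 + 931561) = ((-1736896 + 1534089) - 2362692)*(-3555255) = (-202807 - 2362692)*(-3555255) = -2565499*(-3555255) = 9121003147245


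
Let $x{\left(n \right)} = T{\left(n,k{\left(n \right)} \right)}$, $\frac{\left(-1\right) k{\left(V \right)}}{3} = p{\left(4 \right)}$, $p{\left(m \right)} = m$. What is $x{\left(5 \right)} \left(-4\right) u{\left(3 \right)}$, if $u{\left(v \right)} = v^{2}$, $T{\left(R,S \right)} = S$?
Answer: $432$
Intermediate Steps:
$k{\left(V \right)} = -12$ ($k{\left(V \right)} = \left(-3\right) 4 = -12$)
$x{\left(n \right)} = -12$
$x{\left(5 \right)} \left(-4\right) u{\left(3 \right)} = \left(-12\right) \left(-4\right) 3^{2} = 48 \cdot 9 = 432$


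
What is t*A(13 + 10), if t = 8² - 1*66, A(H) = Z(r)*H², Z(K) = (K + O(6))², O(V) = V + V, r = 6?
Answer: -342792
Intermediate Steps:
O(V) = 2*V
Z(K) = (12 + K)² (Z(K) = (K + 2*6)² = (K + 12)² = (12 + K)²)
A(H) = 324*H² (A(H) = (12 + 6)²*H² = 18²*H² = 324*H²)
t = -2 (t = 64 - 66 = -2)
t*A(13 + 10) = -648*(13 + 10)² = -648*23² = -648*529 = -2*171396 = -342792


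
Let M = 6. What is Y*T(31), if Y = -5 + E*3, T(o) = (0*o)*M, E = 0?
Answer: 0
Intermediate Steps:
T(o) = 0 (T(o) = (0*o)*6 = 0*6 = 0)
Y = -5 (Y = -5 + 0*3 = -5 + 0 = -5)
Y*T(31) = -5*0 = 0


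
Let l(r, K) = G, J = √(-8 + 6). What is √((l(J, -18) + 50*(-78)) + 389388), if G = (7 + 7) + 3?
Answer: √385505 ≈ 620.89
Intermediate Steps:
J = I*√2 (J = √(-2) = I*√2 ≈ 1.4142*I)
G = 17 (G = 14 + 3 = 17)
l(r, K) = 17
√((l(J, -18) + 50*(-78)) + 389388) = √((17 + 50*(-78)) + 389388) = √((17 - 3900) + 389388) = √(-3883 + 389388) = √385505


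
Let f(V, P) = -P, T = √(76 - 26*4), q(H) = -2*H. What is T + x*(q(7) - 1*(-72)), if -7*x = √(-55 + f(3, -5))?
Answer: I*(2*√7 - 290*√2/7) ≈ -53.297*I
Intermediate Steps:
T = 2*I*√7 (T = √(76 - 104) = √(-28) = 2*I*√7 ≈ 5.2915*I)
x = -5*I*√2/7 (x = -√(-55 - 1*(-5))/7 = -√(-55 + 5)/7 = -5*I*√2/7 ≈ -1.0102*I)
T + x*(q(7) - 1*(-72)) = 2*I*√7 + (-5*I*√2/7)*(-2*7 - 1*(-72)) = 2*I*√7 + (-5*I*√2/7)*(-14 + 72) = 2*I*√7 - 5*I*√2/7*58 = 2*I*√7 - 290*I*√2/7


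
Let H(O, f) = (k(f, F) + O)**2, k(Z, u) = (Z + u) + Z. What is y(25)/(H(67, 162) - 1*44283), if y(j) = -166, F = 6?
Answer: -83/56663 ≈ -0.0014648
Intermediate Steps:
k(Z, u) = u + 2*Z
H(O, f) = (6 + O + 2*f)**2 (H(O, f) = ((6 + 2*f) + O)**2 = (6 + O + 2*f)**2)
y(25)/(H(67, 162) - 1*44283) = -166/((6 + 67 + 2*162)**2 - 1*44283) = -166/((6 + 67 + 324)**2 - 44283) = -166/(397**2 - 44283) = -166/(157609 - 44283) = -166/113326 = -166*1/113326 = -83/56663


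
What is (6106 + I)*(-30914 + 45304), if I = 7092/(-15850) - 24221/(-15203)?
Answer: 2117666854659086/24096755 ≈ 8.7882e+7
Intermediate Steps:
I = 138041587/120483775 (I = 7092*(-1/15850) - 24221*(-1/15203) = -3546/7925 + 24221/15203 = 138041587/120483775 ≈ 1.1457)
(6106 + I)*(-30914 + 45304) = (6106 + 138041587/120483775)*(-30914 + 45304) = (735811971737/120483775)*14390 = 2117666854659086/24096755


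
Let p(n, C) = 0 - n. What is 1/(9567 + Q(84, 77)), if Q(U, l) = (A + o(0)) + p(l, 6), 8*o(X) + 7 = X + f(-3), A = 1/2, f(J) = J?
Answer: 4/37957 ≈ 0.00010538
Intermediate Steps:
p(n, C) = -n
A = 1/2 ≈ 0.50000
o(X) = -5/4 + X/8 (o(X) = -7/8 + (X - 3)/8 = -7/8 + (-3 + X)/8 = -7/8 + (-3/8 + X/8) = -5/4 + X/8)
Q(U, l) = -3/4 - l (Q(U, l) = (1/2 + (-5/4 + (1/8)*0)) - l = (1/2 + (-5/4 + 0)) - l = (1/2 - 5/4) - l = -3/4 - l)
1/(9567 + Q(84, 77)) = 1/(9567 + (-3/4 - 1*77)) = 1/(9567 + (-3/4 - 77)) = 1/(9567 - 311/4) = 1/(37957/4) = 4/37957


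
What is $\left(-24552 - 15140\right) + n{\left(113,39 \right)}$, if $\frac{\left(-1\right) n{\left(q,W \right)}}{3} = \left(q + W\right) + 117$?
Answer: $-40499$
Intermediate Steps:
$n{\left(q,W \right)} = -351 - 3 W - 3 q$ ($n{\left(q,W \right)} = - 3 \left(\left(q + W\right) + 117\right) = - 3 \left(\left(W + q\right) + 117\right) = - 3 \left(117 + W + q\right) = -351 - 3 W - 3 q$)
$\left(-24552 - 15140\right) + n{\left(113,39 \right)} = \left(-24552 - 15140\right) - 807 = -39692 - 807 = -40499$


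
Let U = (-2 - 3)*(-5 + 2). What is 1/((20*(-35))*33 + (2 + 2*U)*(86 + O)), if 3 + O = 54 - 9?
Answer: -1/19004 ≈ -5.2620e-5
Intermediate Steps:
U = 15 (U = -5*(-3) = 15)
O = 42 (O = -3 + (54 - 9) = -3 + 45 = 42)
1/((20*(-35))*33 + (2 + 2*U)*(86 + O)) = 1/((20*(-35))*33 + (2 + 2*15)*(86 + 42)) = 1/(-700*33 + (2 + 30)*128) = 1/(-23100 + 32*128) = 1/(-23100 + 4096) = 1/(-19004) = -1/19004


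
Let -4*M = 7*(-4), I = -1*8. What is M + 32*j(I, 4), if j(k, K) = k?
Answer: -249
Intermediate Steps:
I = -8
M = 7 (M = -7*(-4)/4 = -1/4*(-28) = 7)
M + 32*j(I, 4) = 7 + 32*(-8) = 7 - 256 = -249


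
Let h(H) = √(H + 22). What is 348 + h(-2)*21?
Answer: 348 + 42*√5 ≈ 441.92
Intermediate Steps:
h(H) = √(22 + H)
348 + h(-2)*21 = 348 + √(22 - 2)*21 = 348 + √20*21 = 348 + (2*√5)*21 = 348 + 42*√5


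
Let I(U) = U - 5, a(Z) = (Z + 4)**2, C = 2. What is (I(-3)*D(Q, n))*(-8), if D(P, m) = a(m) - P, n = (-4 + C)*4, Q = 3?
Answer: 832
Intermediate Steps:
n = -8 (n = (-4 + 2)*4 = -2*4 = -8)
a(Z) = (4 + Z)**2
I(U) = -5 + U
D(P, m) = (4 + m)**2 - P
(I(-3)*D(Q, n))*(-8) = ((-5 - 3)*((4 - 8)**2 - 1*3))*(-8) = -8*((-4)**2 - 3)*(-8) = -8*(16 - 3)*(-8) = -8*13*(-8) = -104*(-8) = 832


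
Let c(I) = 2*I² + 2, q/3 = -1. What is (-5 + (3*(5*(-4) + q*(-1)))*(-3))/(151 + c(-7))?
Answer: 148/251 ≈ 0.58964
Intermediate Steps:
q = -3 (q = 3*(-1) = -3)
c(I) = 2 + 2*I²
(-5 + (3*(5*(-4) + q*(-1)))*(-3))/(151 + c(-7)) = (-5 + (3*(5*(-4) - 3*(-1)))*(-3))/(151 + (2 + 2*(-7)²)) = (-5 + (3*(-20 + 3))*(-3))/(151 + (2 + 2*49)) = (-5 + (3*(-17))*(-3))/(151 + (2 + 98)) = (-5 - 51*(-3))/(151 + 100) = (-5 + 153)/251 = 148*(1/251) = 148/251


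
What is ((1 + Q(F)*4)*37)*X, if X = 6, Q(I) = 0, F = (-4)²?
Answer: 222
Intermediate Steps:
F = 16
((1 + Q(F)*4)*37)*X = ((1 + 0*4)*37)*6 = ((1 + 0)*37)*6 = (1*37)*6 = 37*6 = 222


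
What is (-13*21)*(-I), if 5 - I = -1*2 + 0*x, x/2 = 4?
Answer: 1911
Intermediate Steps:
x = 8 (x = 2*4 = 8)
I = 7 (I = 5 - (-1*2 + 0*8) = 5 - (-2 + 0) = 5 - 1*(-2) = 5 + 2 = 7)
(-13*21)*(-I) = (-13*21)*(-1*7) = -273*(-7) = 1911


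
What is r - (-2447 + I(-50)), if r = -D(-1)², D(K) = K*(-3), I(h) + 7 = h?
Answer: 2495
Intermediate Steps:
I(h) = -7 + h
D(K) = -3*K
r = -9 (r = -(-3*(-1))² = -1*3² = -1*9 = -9)
r - (-2447 + I(-50)) = -9 - (-2447 + (-7 - 50)) = -9 - (-2447 - 57) = -9 - 1*(-2504) = -9 + 2504 = 2495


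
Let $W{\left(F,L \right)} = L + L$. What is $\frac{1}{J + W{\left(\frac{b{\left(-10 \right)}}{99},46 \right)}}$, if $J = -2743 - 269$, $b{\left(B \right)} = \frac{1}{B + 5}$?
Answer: $- \frac{1}{2920} \approx -0.00034247$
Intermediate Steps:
$b{\left(B \right)} = \frac{1}{5 + B}$
$J = -3012$ ($J = -2743 - 269 = -3012$)
$W{\left(F,L \right)} = 2 L$
$\frac{1}{J + W{\left(\frac{b{\left(-10 \right)}}{99},46 \right)}} = \frac{1}{-3012 + 2 \cdot 46} = \frac{1}{-3012 + 92} = \frac{1}{-2920} = - \frac{1}{2920}$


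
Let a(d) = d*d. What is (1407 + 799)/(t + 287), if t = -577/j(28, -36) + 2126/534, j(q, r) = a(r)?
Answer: 254448864/33511591 ≈ 7.5929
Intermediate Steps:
a(d) = d²
j(q, r) = r²
t = 407863/115344 (t = -577/((-36)²) + 2126/534 = -577/1296 + 2126*(1/534) = -577*1/1296 + 1063/267 = -577/1296 + 1063/267 = 407863/115344 ≈ 3.5361)
(1407 + 799)/(t + 287) = (1407 + 799)/(407863/115344 + 287) = 2206/(33511591/115344) = 2206*(115344/33511591) = 254448864/33511591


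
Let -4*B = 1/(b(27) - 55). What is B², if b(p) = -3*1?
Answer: 1/53824 ≈ 1.8579e-5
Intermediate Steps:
b(p) = -3
B = 1/232 (B = -1/(4*(-3 - 55)) = -¼/(-58) = -¼*(-1/58) = 1/232 ≈ 0.0043103)
B² = (1/232)² = 1/53824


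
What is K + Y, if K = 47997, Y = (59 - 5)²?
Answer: 50913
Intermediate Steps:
Y = 2916 (Y = 54² = 2916)
K + Y = 47997 + 2916 = 50913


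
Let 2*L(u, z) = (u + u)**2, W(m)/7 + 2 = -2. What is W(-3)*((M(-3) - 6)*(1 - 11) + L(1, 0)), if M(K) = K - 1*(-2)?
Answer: -2016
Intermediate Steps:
W(m) = -28 (W(m) = -14 + 7*(-2) = -14 - 14 = -28)
M(K) = 2 + K (M(K) = K + 2 = 2 + K)
L(u, z) = 2*u**2 (L(u, z) = (u + u)**2/2 = (2*u)**2/2 = (4*u**2)/2 = 2*u**2)
W(-3)*((M(-3) - 6)*(1 - 11) + L(1, 0)) = -28*(((2 - 3) - 6)*(1 - 11) + 2*1**2) = -28*((-1 - 6)*(-10) + 2*1) = -28*(-7*(-10) + 2) = -28*(70 + 2) = -28*72 = -2016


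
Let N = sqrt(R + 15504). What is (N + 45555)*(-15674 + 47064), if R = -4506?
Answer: 1429971450 + 94170*sqrt(1222) ≈ 1.4333e+9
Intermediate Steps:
N = 3*sqrt(1222) (N = sqrt(-4506 + 15504) = sqrt(10998) = 3*sqrt(1222) ≈ 104.87)
(N + 45555)*(-15674 + 47064) = (3*sqrt(1222) + 45555)*(-15674 + 47064) = (45555 + 3*sqrt(1222))*31390 = 1429971450 + 94170*sqrt(1222)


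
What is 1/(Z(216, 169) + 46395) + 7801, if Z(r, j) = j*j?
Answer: 584731757/74956 ≈ 7801.0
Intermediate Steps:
Z(r, j) = j²
1/(Z(216, 169) + 46395) + 7801 = 1/(169² + 46395) + 7801 = 1/(28561 + 46395) + 7801 = 1/74956 + 7801 = 584731757/74956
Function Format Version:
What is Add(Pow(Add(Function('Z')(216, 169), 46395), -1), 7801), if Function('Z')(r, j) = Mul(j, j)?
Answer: Rational(584731757, 74956) ≈ 7801.0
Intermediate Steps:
Function('Z')(r, j) = Pow(j, 2)
Add(Pow(Add(Function('Z')(216, 169), 46395), -1), 7801) = Add(Pow(Add(Pow(169, 2), 46395), -1), 7801) = Add(Pow(Add(28561, 46395), -1), 7801) = Add(Pow(74956, -1), 7801) = Add(Rational(1, 74956), 7801) = Rational(584731757, 74956)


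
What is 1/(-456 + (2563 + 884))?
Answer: 1/2991 ≈ 0.00033434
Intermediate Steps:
1/(-456 + (2563 + 884)) = 1/(-456 + 3447) = 1/2991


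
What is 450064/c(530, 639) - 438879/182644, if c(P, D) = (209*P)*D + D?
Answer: -4426117928405/1846861399548 ≈ -2.3966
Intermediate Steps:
c(P, D) = D + 209*D*P (c(P, D) = 209*D*P + D = D + 209*D*P)
450064/c(530, 639) - 438879/182644 = 450064/((639*(1 + 209*530))) - 438879/182644 = 450064/((639*(1 + 110770))) - 438879*1/182644 = 450064/((639*110771)) - 62697/26092 = 450064/70782669 - 62697/26092 = -4426117928405/1846861399548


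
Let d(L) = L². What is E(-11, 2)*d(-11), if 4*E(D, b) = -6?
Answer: -363/2 ≈ -181.50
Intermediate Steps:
E(D, b) = -3/2 (E(D, b) = (¼)*(-6) = -3/2)
E(-11, 2)*d(-11) = -3/2*(-11)² = -3/2*121 = -363/2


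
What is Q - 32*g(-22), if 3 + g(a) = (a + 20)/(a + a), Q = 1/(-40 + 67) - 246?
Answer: -44971/297 ≈ -151.42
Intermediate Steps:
Q = -6641/27 (Q = 1/27 - 246 = -6641/27 ≈ -245.96)
g(a) = -3 + (20 + a)/(2*a) (g(a) = -3 + (a + 20)/(a + a) = -3 + (20 + a)/((2*a)) = -3 + (20 + a)*(1/(2*a)) = -3 + (20 + a)/(2*a))
Q - 32*g(-22) = -6641/27 - 32*(-5/2 + 10/(-22)) = -6641/27 - 32*(-5/2 + 10*(-1/22)) = -6641/27 - 32*(-5/2 - 5/11) = -6641/27 - 32*(-65/22) = -6641/27 + 1040/11 = -44971/297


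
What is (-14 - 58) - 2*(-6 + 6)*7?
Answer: -72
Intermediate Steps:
(-14 - 58) - 2*(-6 + 6)*7 = -72 - 2*0*7 = -72 + 0*7 = -72 + 0 = -72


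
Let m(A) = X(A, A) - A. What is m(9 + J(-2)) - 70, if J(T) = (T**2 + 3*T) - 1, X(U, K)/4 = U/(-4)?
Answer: -82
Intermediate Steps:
X(U, K) = -U (X(U, K) = 4*(U/(-4)) = 4*(U*(-1/4)) = 4*(-U/4) = -U)
J(T) = -1 + T**2 + 3*T
m(A) = -2*A (m(A) = -A - A = -2*A)
m(9 + J(-2)) - 70 = -2*(9 + (-1 + (-2)**2 + 3*(-2))) - 70 = -2*(9 + (-1 + 4 - 6)) - 70 = -2*(9 - 3) - 70 = -2*6 - 70 = -12 - 70 = -82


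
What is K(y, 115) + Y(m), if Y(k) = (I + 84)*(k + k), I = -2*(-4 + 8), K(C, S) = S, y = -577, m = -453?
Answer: -68741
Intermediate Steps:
I = -8 (I = -2*4 = -8)
Y(k) = 152*k (Y(k) = (-8 + 84)*(k + k) = 76*(2*k) = 152*k)
K(y, 115) + Y(m) = 115 + 152*(-453) = 115 - 68856 = -68741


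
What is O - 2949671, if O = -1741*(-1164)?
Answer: -923147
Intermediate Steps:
O = 2026524
O - 2949671 = 2026524 - 2949671 = -923147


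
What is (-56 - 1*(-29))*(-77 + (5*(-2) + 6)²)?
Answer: 1647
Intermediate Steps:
(-56 - 1*(-29))*(-77 + (5*(-2) + 6)²) = (-56 + 29)*(-77 + (-10 + 6)²) = -27*(-77 + (-4)²) = -27*(-77 + 16) = -27*(-61) = 1647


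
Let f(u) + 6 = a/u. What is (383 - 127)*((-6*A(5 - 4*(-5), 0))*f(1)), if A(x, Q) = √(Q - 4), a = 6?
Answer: 0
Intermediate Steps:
f(u) = -6 + 6/u
A(x, Q) = √(-4 + Q)
(383 - 127)*((-6*A(5 - 4*(-5), 0))*f(1)) = (383 - 127)*((-6*√(-4 + 0))*(-6 + 6/1)) = 256*((-12*I)*(-6 + 6*1)) = 256*((-12*I)*(-6 + 6)) = 256*(-12*I*0) = 256*0 = 0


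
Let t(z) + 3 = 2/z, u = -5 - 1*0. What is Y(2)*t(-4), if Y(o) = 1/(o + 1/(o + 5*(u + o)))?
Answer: -91/50 ≈ -1.8200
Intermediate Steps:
u = -5 (u = -5 + 0 = -5)
t(z) = -3 + 2/z
Y(o) = 1/(o + 1/(-25 + 6*o)) (Y(o) = 1/(o + 1/(o + 5*(-5 + o))) = 1/(o + 1/(o + (-25 + 5*o))) = 1/(o + 1/(-25 + 6*o)))
Y(2)*t(-4) = ((-25 + 6*2)/(1 - 25*2 + 6*2²))*(-3 + 2/(-4)) = ((-25 + 12)/(1 - 50 + 6*4))*(-3 + 2*(-¼)) = (-13/(1 - 50 + 24))*(-3 - ½) = (-13/(-25))*(-7/2) = -1/25*(-13)*(-7/2) = (13/25)*(-7/2) = -91/50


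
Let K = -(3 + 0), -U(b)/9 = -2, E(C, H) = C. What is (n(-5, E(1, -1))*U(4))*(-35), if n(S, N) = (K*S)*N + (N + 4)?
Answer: -12600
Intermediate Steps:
U(b) = 18 (U(b) = -9*(-2) = 18)
K = -3 (K = -1*3 = -3)
n(S, N) = 4 + N - 3*N*S (n(S, N) = (-3*S)*N + (N + 4) = -3*N*S + (4 + N) = 4 + N - 3*N*S)
(n(-5, E(1, -1))*U(4))*(-35) = ((4 + 1 - 3*1*(-5))*18)*(-35) = ((4 + 1 + 15)*18)*(-35) = (20*18)*(-35) = 360*(-35) = -12600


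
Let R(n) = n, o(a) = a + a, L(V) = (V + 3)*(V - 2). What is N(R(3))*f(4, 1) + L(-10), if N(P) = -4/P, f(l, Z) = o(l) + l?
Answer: 68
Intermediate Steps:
L(V) = (-2 + V)*(3 + V) (L(V) = (3 + V)*(-2 + V) = (-2 + V)*(3 + V))
o(a) = 2*a
f(l, Z) = 3*l (f(l, Z) = 2*l + l = 3*l)
N(R(3))*f(4, 1) + L(-10) = (-4/3)*(3*4) + (-6 - 10 + (-10)²) = -4*⅓*12 + (-6 - 10 + 100) = -4/3*12 + 84 = -16 + 84 = 68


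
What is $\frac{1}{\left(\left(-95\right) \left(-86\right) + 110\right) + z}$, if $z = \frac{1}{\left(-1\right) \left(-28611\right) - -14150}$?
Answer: $\frac{42761}{354061081} \approx 0.00012077$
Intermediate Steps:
$z = \frac{1}{42761}$ ($z = \frac{1}{28611 + \left(-755 + 14905\right)} = \frac{1}{28611 + 14150} = \frac{1}{42761} \approx 2.3386 \cdot 10^{-5}$)
$\frac{1}{\left(\left(-95\right) \left(-86\right) + 110\right) + z} = \frac{1}{\left(\left(-95\right) \left(-86\right) + 110\right) + \frac{1}{42761}} = \frac{1}{\left(8170 + 110\right) + \frac{1}{42761}} = \frac{1}{8280 + \frac{1}{42761}} = \frac{1}{\frac{354061081}{42761}} = \frac{42761}{354061081}$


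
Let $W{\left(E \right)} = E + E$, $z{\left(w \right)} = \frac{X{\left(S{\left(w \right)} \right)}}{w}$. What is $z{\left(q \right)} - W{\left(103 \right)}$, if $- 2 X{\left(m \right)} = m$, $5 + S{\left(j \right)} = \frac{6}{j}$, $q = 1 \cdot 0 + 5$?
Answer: $- \frac{10281}{50} \approx -205.62$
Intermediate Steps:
$q = 5$ ($q = 0 + 5 = 5$)
$S{\left(j \right)} = -5 + \frac{6}{j}$
$X{\left(m \right)} = - \frac{m}{2}$
$z{\left(w \right)} = \frac{\frac{5}{2} - \frac{3}{w}}{w}$ ($z{\left(w \right)} = \frac{\left(- \frac{1}{2}\right) \left(-5 + \frac{6}{w}\right)}{w} = \frac{\frac{5}{2} - \frac{3}{w}}{w}$)
$W{\left(E \right)} = 2 E$
$z{\left(q \right)} - W{\left(103 \right)} = \frac{-6 + 5 \cdot 5}{2 \cdot 25} - 2 \cdot 103 = \frac{1}{2} \cdot \frac{1}{25} \left(-6 + 25\right) - 206 = \frac{1}{2} \cdot \frac{1}{25} \cdot 19 - 206 = \frac{19}{50} - 206 = - \frac{10281}{50}$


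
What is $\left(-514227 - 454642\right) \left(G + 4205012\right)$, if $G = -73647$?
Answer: $-4002751476185$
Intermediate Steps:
$\left(-514227 - 454642\right) \left(G + 4205012\right) = \left(-514227 - 454642\right) \left(-73647 + 4205012\right) = \left(-968869\right) 4131365 = -4002751476185$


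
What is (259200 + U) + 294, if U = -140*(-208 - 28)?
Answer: 292534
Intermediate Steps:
U = 33040 (U = -140*(-236) = 33040)
(259200 + U) + 294 = (259200 + 33040) + 294 = 292240 + 294 = 292534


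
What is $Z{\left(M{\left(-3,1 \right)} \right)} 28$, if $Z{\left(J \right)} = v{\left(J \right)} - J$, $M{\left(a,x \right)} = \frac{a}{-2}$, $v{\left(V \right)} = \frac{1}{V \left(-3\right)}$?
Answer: $- \frac{434}{9} \approx -48.222$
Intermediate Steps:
$v{\left(V \right)} = - \frac{1}{3 V}$ ($v{\left(V \right)} = \frac{1}{\left(-3\right) V} = - \frac{1}{3 V}$)
$M{\left(a,x \right)} = - \frac{a}{2}$ ($M{\left(a,x \right)} = a \left(- \frac{1}{2}\right) = - \frac{a}{2}$)
$Z{\left(J \right)} = - J - \frac{1}{3 J}$ ($Z{\left(J \right)} = - \frac{1}{3 J} - J = - J - \frac{1}{3 J}$)
$Z{\left(M{\left(-3,1 \right)} \right)} 28 = \left(- \frac{\left(-1\right) \left(-3\right)}{2} - \frac{1}{3 \left(\left(- \frac{1}{2}\right) \left(-3\right)\right)}\right) 28 = \left(\left(-1\right) \frac{3}{2} - \frac{1}{3 \cdot \frac{3}{2}}\right) 28 = \left(- \frac{3}{2} - \frac{2}{9}\right) 28 = \left(- \frac{31}{18}\right) 28 = - \frac{434}{9}$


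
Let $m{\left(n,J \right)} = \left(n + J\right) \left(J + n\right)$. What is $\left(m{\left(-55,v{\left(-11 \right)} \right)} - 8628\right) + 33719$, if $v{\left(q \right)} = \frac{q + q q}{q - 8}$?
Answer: $\frac{10391876}{361} \approx 28786.0$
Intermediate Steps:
$v{\left(q \right)} = \frac{q + q^{2}}{-8 + q}$
$m{\left(n,J \right)} = \left(J + n\right)^{2}$ ($m{\left(n,J \right)} = \left(J + n\right) \left(J + n\right) = \left(J + n\right)^{2}$)
$\left(m{\left(-55,v{\left(-11 \right)} \right)} - 8628\right) + 33719 = \left(\left(- \frac{11 \left(1 - 11\right)}{-8 - 11} - 55\right)^{2} - 8628\right) + 33719 = \left(\left(\left(-11\right) \frac{1}{-19} \left(-10\right) - 55\right)^{2} - 8628\right) + 33719 = \left(\left(\left(-11\right) \left(- \frac{1}{19}\right) \left(-10\right) - 55\right)^{2} - 8628\right) + 33719 = \left(\left(- \frac{110}{19} - 55\right)^{2} - 8628\right) + 33719 = \left(\left(- \frac{1155}{19}\right)^{2} - 8628\right) + 33719 = \left(\frac{1334025}{361} - 8628\right) + 33719 = - \frac{1780683}{361} + 33719 = \frac{10391876}{361}$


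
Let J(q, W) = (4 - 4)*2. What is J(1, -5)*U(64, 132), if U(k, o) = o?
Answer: 0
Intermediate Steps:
J(q, W) = 0 (J(q, W) = 0*2 = 0)
J(1, -5)*U(64, 132) = 0*132 = 0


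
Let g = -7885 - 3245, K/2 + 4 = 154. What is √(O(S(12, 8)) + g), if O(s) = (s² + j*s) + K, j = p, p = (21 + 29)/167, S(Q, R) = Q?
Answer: 3*I*√33102406/167 ≈ 103.36*I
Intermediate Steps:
K = 300 (K = -8 + 2*154 = -8 + 308 = 300)
g = -11130
p = 50/167 (p = 50*(1/167) = 50/167 ≈ 0.29940)
j = 50/167 ≈ 0.29940
O(s) = 300 + s² + 50*s/167 (O(s) = (s² + 50*s/167) + 300 = 300 + s² + 50*s/167)
√(O(S(12, 8)) + g) = √((300 + 12² + (50/167)*12) - 11130) = √((300 + 144 + 600/167) - 11130) = √(74748/167 - 11130) = √(-1783962/167) = 3*I*√33102406/167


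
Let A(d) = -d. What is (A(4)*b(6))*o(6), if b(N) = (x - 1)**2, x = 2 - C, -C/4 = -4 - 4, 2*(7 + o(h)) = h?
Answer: 15376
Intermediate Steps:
o(h) = -7 + h/2
C = 32 (C = -4*(-4 - 4) = -4*(-8) = 32)
x = -30 (x = 2 - 1*32 = 2 - 32 = -30)
b(N) = 961 (b(N) = (-30 - 1)**2 = (-31)**2 = 961)
(A(4)*b(6))*o(6) = (-1*4*961)*(-7 + (1/2)*6) = (-4*961)*(-7 + 3) = -3844*(-4) = 15376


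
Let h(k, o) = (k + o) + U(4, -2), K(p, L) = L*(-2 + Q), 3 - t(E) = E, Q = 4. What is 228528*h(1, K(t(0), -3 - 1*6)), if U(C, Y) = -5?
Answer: -5027616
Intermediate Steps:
t(E) = 3 - E
K(p, L) = 2*L (K(p, L) = L*(-2 + 4) = L*2 = 2*L)
h(k, o) = -5 + k + o (h(k, o) = (k + o) - 5 = -5 + k + o)
228528*h(1, K(t(0), -3 - 1*6)) = 228528*(-5 + 1 + 2*(-3 - 1*6)) = 228528*(-5 + 1 + 2*(-3 - 6)) = 228528*(-5 + 1 + 2*(-9)) = 228528*(-5 + 1 - 18) = 228528*(-22) = -5027616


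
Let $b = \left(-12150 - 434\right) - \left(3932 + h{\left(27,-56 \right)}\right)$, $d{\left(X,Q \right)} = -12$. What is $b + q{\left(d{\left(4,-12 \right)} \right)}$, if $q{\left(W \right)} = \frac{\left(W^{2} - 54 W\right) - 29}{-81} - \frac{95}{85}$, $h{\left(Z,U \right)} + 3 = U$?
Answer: $- \frac{22675799}{1377} \approx -16468.0$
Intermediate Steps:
$h{\left(Z,U \right)} = -3 + U$
$b = -16457$ ($b = \left(-12150 - 434\right) - 3873 = -12584 - 3873 = -16457$)
$q{\left(W \right)} = - \frac{1046}{1377} - \frac{W^{2}}{81} + \frac{2 W}{3}$ ($q{\left(W \right)} = \left(-29 + W^{2} - 54 W\right) \left(- \frac{1}{81}\right) - \frac{19}{17} = \left(\frac{29}{81} - \frac{W^{2}}{81} + \frac{2 W}{3}\right) - \frac{19}{17} = - \frac{1046}{1377} - \frac{W^{2}}{81} + \frac{2 W}{3}$)
$b + q{\left(d{\left(4,-12 \right)} \right)} = -16457 - \left(\frac{12062}{1377} + \frac{16}{9}\right) = -16457 - \frac{14510}{1377} = - \frac{22675799}{1377}$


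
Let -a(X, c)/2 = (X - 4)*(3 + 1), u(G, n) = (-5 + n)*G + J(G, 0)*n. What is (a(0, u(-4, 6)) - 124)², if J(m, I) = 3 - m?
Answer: 8464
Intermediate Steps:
u(G, n) = G*(-5 + n) + n*(3 - G) (u(G, n) = (-5 + n)*G + (3 - G)*n = G*(-5 + n) + n*(3 - G))
a(X, c) = 32 - 8*X (a(X, c) = -2*(X - 4)*(3 + 1) = -2*(-4 + X)*4 = -2*(-16 + 4*X) = 32 - 8*X)
(a(0, u(-4, 6)) - 124)² = ((32 - 8*0) - 124)² = ((32 + 0) - 124)² = (32 - 124)² = (-92)² = 8464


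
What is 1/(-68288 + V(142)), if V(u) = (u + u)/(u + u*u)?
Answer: -143/9765182 ≈ -1.4644e-5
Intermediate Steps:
V(u) = 2*u/(u + u**2) (V(u) = (2*u)/(u + u**2) = 2*u/(u + u**2))
1/(-68288 + V(142)) = 1/(-68288 + 2/(1 + 142)) = 1/(-68288 + 2/143) = 1/(-9765182/143) = -143/9765182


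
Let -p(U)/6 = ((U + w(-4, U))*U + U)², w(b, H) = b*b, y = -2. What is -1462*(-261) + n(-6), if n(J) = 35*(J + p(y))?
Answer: 192372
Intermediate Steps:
w(b, H) = b²
p(U) = -6*(U + U*(16 + U))² (p(U) = -6*((U + (-4)²)*U + U)² = -6*((U + 16)*U + U)² = -6*((16 + U)*U + U)² = -6*(U*(16 + U) + U)² = -6*(U + U*(16 + U))²)
n(J) = -189000 + 35*J (n(J) = 35*(J - 6*(-2)²*(17 - 2)²) = 35*(J - 6*4*15²) = 35*(J - 6*4*225) = 35*(J - 5400) = 35*(-5400 + J) = -189000 + 35*J)
-1462*(-261) + n(-6) = -1462*(-261) + (-189000 + 35*(-6)) = 381582 + (-189000 - 210) = 381582 - 189210 = 192372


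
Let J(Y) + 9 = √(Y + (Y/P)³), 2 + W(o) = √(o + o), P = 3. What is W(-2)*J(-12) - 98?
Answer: -98 + 2*(1 - I)*(9 - 2*I*√19) ≈ -97.436 - 35.436*I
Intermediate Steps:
W(o) = -2 + √2*√o (W(o) = -2 + √(o + o) = -2 + √(2*o) = -2 + √2*√o)
J(Y) = -9 + √(Y + Y³/27) (J(Y) = -9 + √(Y + (Y/3)³) = -9 + √(Y + Y³/27))
W(-2)*J(-12) - 98 = (-2 + √2*√(-2))*(-9 + √3*√(-12*(27 + (-12)²))/9) - 98 = (-2 + √2*(I*√2))*(-9 + √3*√(-12*(27 + 144))/9) - 98 = (-2 + 2*I)*(-9 + √3*√(-12*171)/9) - 98 = (-2 + 2*I)*(-9 + √3*√(-2052)/9) - 98 = (-2 + 2*I)*(-9 + √3*(6*I*√57)/9) - 98 = (-2 + 2*I)*(-9 + 2*I*√19) - 98 = (-9 + 2*I*√19)*(-2 + 2*I) - 98 = -98 + (-9 + 2*I*√19)*(-2 + 2*I)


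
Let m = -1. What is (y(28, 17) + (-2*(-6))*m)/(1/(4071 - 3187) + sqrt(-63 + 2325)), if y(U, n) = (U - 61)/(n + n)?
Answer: 11466/1767653471 - 10135944*sqrt(2262)/1767653471 ≈ -0.27271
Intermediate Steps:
y(U, n) = (-61 + U)/(2*n) (y(U, n) = (-61 + U)/((2*n)) = (-61 + U)*(1/(2*n)) = (-61 + U)/(2*n))
(y(28, 17) + (-2*(-6))*m)/(1/(4071 - 3187) + sqrt(-63 + 2325)) = ((1/2)*(-61 + 28)/17 - 2*(-6)*(-1))/(1/(4071 - 3187) + sqrt(-63 + 2325)) = ((1/2)*(1/17)*(-33) + 12*(-1))/(1/884 + sqrt(2262)) = (-33/34 - 12)/(1/884 + sqrt(2262)) = -441/(34*(1/884 + sqrt(2262)))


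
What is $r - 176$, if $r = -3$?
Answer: $-179$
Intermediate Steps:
$r - 176 = -3 - 176 = -179$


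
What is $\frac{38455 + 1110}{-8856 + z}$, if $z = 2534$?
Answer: $- \frac{39565}{6322} \approx -6.2583$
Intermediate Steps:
$\frac{38455 + 1110}{-8856 + z} = \frac{38455 + 1110}{-8856 + 2534} = \frac{39565}{-6322} = 39565 \left(- \frac{1}{6322}\right) = - \frac{39565}{6322}$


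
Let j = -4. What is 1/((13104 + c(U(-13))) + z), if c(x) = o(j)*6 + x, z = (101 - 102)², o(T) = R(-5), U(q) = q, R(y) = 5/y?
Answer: 1/13086 ≈ 7.6418e-5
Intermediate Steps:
o(T) = -1 (o(T) = 5/(-5) = 5*(-⅕) = -1)
z = 1 (z = (-1)² = 1)
c(x) = -6 + x (c(x) = -1*6 + x = -6 + x)
1/((13104 + c(U(-13))) + z) = 1/((13104 + (-6 - 13)) + 1) = 1/((13104 - 19) + 1) = 1/(13085 + 1) = 1/13086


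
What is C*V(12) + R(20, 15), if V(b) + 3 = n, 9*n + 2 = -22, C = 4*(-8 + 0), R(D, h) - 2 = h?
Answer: 595/3 ≈ 198.33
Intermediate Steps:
R(D, h) = 2 + h
C = -32 (C = 4*(-8) = -32)
n = -8/3 (n = -2/9 + (⅑)*(-22) = -2/9 - 22/9 = -8/3 ≈ -2.6667)
V(b) = -17/3 (V(b) = -3 - 8/3 = -17/3)
C*V(12) + R(20, 15) = -32*(-17/3) + (2 + 15) = 544/3 + 17 = 595/3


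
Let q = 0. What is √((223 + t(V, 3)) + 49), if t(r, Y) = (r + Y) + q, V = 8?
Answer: √283 ≈ 16.823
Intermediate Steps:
t(r, Y) = Y + r (t(r, Y) = (r + Y) + 0 = (Y + r) + 0 = Y + r)
√((223 + t(V, 3)) + 49) = √((223 + (3 + 8)) + 49) = √((223 + 11) + 49) = √(234 + 49) = √283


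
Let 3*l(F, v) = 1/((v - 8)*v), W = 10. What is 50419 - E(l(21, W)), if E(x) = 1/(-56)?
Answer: 2823465/56 ≈ 50419.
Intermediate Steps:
l(F, v) = 1/(3*v*(-8 + v)) (l(F, v) = (1/((v - 8)*v))/3 = (1/((-8 + v)*v))/3 = (1/(v*(-8 + v)))/3 = 1/(3*v*(-8 + v)))
E(x) = -1/56
50419 - E(l(21, W)) = 50419 - 1*(-1/56) = 50419 + 1/56 = 2823465/56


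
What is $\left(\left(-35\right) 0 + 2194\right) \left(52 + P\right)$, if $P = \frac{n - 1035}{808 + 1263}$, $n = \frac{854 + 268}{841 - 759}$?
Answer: $\frac{9595454612}{84911} \approx 1.1301 \cdot 10^{5}$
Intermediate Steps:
$n = \frac{561}{41}$ ($n = \frac{1122}{82} = 1122 \cdot \frac{1}{82} = \frac{561}{41} \approx 13.683$)
$P = - \frac{41874}{84911}$ ($P = \frac{\frac{561}{41} - 1035}{808 + 1263} = - \frac{41874}{41 \cdot 2071} = \left(- \frac{41874}{41}\right) \frac{1}{2071} = - \frac{41874}{84911} \approx -0.49315$)
$\left(\left(-35\right) 0 + 2194\right) \left(52 + P\right) = \left(\left(-35\right) 0 + 2194\right) \left(52 - \frac{41874}{84911}\right) = \left(0 + 2194\right) \frac{4373498}{84911} = 2194 \cdot \frac{4373498}{84911} = \frac{9595454612}{84911}$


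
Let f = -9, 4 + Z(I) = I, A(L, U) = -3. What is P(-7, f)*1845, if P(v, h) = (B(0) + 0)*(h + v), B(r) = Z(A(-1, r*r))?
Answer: 206640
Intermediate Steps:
Z(I) = -4 + I
B(r) = -7 (B(r) = -4 - 3 = -7)
P(v, h) = -7*h - 7*v (P(v, h) = (-7 + 0)*(h + v) = -7*(h + v) = -7*h - 7*v)
P(-7, f)*1845 = (-7*(-9) - 7*(-7))*1845 = (63 + 49)*1845 = 112*1845 = 206640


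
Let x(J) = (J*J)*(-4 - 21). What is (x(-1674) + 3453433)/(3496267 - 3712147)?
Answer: 9514781/30840 ≈ 308.52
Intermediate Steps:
x(J) = -25*J**2 (x(J) = J**2*(-25) = -25*J**2)
(x(-1674) + 3453433)/(3496267 - 3712147) = (-25*(-1674)**2 + 3453433)/(3496267 - 3712147) = (-25*2802276 + 3453433)/(-215880) = (-70056900 + 3453433)*(-1/215880) = -66603467*(-1/215880) = 9514781/30840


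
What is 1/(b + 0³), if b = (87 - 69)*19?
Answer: 1/342 ≈ 0.0029240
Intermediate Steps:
b = 342 (b = 18*19 = 342)
1/(b + 0³) = 1/(342 + 0³) = 1/(342 + 0) = 1/342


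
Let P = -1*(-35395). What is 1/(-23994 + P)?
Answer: 1/11401 ≈ 8.7712e-5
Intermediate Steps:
P = 35395
1/(-23994 + P) = 1/(-23994 + 35395) = 1/11401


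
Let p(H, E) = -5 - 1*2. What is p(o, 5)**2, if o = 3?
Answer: 49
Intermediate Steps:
p(H, E) = -7 (p(H, E) = -5 - 2 = -7)
p(o, 5)**2 = (-7)**2 = 49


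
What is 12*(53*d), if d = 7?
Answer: 4452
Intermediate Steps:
12*(53*d) = 12*(53*7) = 12*371 = 4452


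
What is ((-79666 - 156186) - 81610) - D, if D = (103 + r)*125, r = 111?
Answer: -344212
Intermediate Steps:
D = 26750 (D = (103 + 111)*125 = 214*125 = 26750)
((-79666 - 156186) - 81610) - D = ((-79666 - 156186) - 81610) - 1*26750 = (-235852 - 81610) - 26750 = -317462 - 26750 = -344212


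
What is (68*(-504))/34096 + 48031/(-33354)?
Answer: -173798329/71077374 ≈ -2.4452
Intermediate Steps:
(68*(-504))/34096 + 48031/(-33354) = -34272*1/34096 + 48031*(-1/33354) = -2142/2131 - 48031/33354 = -173798329/71077374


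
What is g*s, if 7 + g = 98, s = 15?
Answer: 1365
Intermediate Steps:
g = 91 (g = -7 + 98 = 91)
g*s = 91*15 = 1365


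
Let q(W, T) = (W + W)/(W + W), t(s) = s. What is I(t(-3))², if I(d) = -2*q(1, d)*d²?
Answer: 324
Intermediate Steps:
q(W, T) = 1 (q(W, T) = (2*W)/((2*W)) = (2*W)*(1/(2*W)) = 1)
I(d) = -2*d²
I(t(-3))² = (-2*(-3)²)² = (-2*9)² = (-18)² = 324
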